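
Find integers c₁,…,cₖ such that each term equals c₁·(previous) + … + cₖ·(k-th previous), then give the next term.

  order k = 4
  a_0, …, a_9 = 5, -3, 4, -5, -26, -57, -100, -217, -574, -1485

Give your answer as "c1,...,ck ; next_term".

  a_4 = 3·-5 + -3·4 + 3·-3 + 2·5 = -26
  a_5 = 3·-26 + -3·-5 + 3·4 + 2·-3 = -57
  a_6 = 3·-57 + -3·-26 + 3·-5 + 2·4 = -100
  a_7 = 3·-100 + -3·-57 + 3·-26 + 2·-5 = -217
  a_8 = 3·-217 + -3·-100 + 3·-57 + 2·-26 = -574
  a_9 = 3·-574 + -3·-217 + 3·-100 + 2·-57 = -1485
  a_10 = 3·-1485 + -3·-574 + 3·-217 + 2·-100 = -3584

3,-3,3,2 ; -3584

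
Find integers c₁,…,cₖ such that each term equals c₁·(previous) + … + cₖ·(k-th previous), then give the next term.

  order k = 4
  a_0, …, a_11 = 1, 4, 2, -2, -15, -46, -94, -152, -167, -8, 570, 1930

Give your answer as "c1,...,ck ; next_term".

  a_4 = 2·-2 + 0·2 + -2·4 + -3·1 = -15
  a_5 = 2·-15 + 0·-2 + -2·2 + -3·4 = -46
  a_6 = 2·-46 + 0·-15 + -2·-2 + -3·2 = -94
  a_7 = 2·-94 + 0·-46 + -2·-15 + -3·-2 = -152
  a_8 = 2·-152 + 0·-94 + -2·-46 + -3·-15 = -167
  a_9 = 2·-167 + 0·-152 + -2·-94 + -3·-46 = -8
  a_10 = 2·-8 + 0·-167 + -2·-152 + -3·-94 = 570
  a_11 = 2·570 + 0·-8 + -2·-167 + -3·-152 = 1930
  a_12 = 2·1930 + 0·570 + -2·-8 + -3·-167 = 4377

2,0,-2,-3 ; 4377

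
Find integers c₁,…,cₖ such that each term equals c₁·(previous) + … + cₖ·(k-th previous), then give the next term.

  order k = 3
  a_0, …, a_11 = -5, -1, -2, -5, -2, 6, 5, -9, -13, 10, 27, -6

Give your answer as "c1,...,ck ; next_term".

1,-2,1 ; -50

  a_3 = 1·-2 + -2·-1 + 1·-5 = -5
  a_4 = 1·-5 + -2·-2 + 1·-1 = -2
  a_5 = 1·-2 + -2·-5 + 1·-2 = 6
  a_6 = 1·6 + -2·-2 + 1·-5 = 5
  a_7 = 1·5 + -2·6 + 1·-2 = -9
  a_8 = 1·-9 + -2·5 + 1·6 = -13
  a_9 = 1·-13 + -2·-9 + 1·5 = 10
  a_10 = 1·10 + -2·-13 + 1·-9 = 27
  a_11 = 1·27 + -2·10 + 1·-13 = -6
  a_12 = 1·-6 + -2·27 + 1·10 = -50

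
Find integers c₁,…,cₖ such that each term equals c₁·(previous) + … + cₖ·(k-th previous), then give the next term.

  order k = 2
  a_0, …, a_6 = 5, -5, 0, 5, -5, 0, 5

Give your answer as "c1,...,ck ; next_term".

-1,-1 ; -5

  a_2 = -1·-5 + -1·5 = 0
  a_3 = -1·0 + -1·-5 = 5
  a_4 = -1·5 + -1·0 = -5
  a_5 = -1·-5 + -1·5 = 0
  a_6 = -1·0 + -1·-5 = 5
  a_7 = -1·5 + -1·0 = -5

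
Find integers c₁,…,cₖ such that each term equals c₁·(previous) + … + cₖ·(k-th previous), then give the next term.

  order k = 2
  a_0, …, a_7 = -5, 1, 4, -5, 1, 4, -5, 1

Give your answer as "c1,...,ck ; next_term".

  a_2 = -1·1 + -1·-5 = 4
  a_3 = -1·4 + -1·1 = -5
  a_4 = -1·-5 + -1·4 = 1
  a_5 = -1·1 + -1·-5 = 4
  a_6 = -1·4 + -1·1 = -5
  a_7 = -1·-5 + -1·4 = 1
  a_8 = -1·1 + -1·-5 = 4

-1,-1 ; 4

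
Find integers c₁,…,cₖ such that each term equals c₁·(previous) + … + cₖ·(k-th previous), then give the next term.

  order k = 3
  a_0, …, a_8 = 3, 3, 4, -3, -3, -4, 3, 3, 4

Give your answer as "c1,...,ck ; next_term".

0,0,-1 ; -3

  a_3 = 0·4 + 0·3 + -1·3 = -3
  a_4 = 0·-3 + 0·4 + -1·3 = -3
  a_5 = 0·-3 + 0·-3 + -1·4 = -4
  a_6 = 0·-4 + 0·-3 + -1·-3 = 3
  a_7 = 0·3 + 0·-4 + -1·-3 = 3
  a_8 = 0·3 + 0·3 + -1·-4 = 4
  a_9 = 0·4 + 0·3 + -1·3 = -3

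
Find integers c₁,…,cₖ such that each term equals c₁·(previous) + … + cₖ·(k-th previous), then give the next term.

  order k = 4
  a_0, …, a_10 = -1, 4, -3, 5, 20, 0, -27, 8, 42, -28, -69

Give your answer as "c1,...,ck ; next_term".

1,-2,2,-1 ; 63

  a_4 = 1·5 + -2·-3 + 2·4 + -1·-1 = 20
  a_5 = 1·20 + -2·5 + 2·-3 + -1·4 = 0
  a_6 = 1·0 + -2·20 + 2·5 + -1·-3 = -27
  a_7 = 1·-27 + -2·0 + 2·20 + -1·5 = 8
  a_8 = 1·8 + -2·-27 + 2·0 + -1·20 = 42
  a_9 = 1·42 + -2·8 + 2·-27 + -1·0 = -28
  a_10 = 1·-28 + -2·42 + 2·8 + -1·-27 = -69
  a_11 = 1·-69 + -2·-28 + 2·42 + -1·8 = 63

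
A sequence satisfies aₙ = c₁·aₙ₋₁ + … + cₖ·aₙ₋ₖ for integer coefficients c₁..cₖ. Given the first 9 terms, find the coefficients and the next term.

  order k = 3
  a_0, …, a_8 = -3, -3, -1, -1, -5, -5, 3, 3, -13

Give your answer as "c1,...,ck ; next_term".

  a_3 = 1·-1 + -2·-3 + 2·-3 = -1
  a_4 = 1·-1 + -2·-1 + 2·-3 = -5
  a_5 = 1·-5 + -2·-1 + 2·-1 = -5
  a_6 = 1·-5 + -2·-5 + 2·-1 = 3
  a_7 = 1·3 + -2·-5 + 2·-5 = 3
  a_8 = 1·3 + -2·3 + 2·-5 = -13
  a_9 = 1·-13 + -2·3 + 2·3 = -13

1,-2,2 ; -13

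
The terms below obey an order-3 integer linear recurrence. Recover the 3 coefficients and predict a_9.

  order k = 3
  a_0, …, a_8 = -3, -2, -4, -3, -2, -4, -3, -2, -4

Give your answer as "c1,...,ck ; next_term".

  a_3 = 0·-4 + 0·-2 + 1·-3 = -3
  a_4 = 0·-3 + 0·-4 + 1·-2 = -2
  a_5 = 0·-2 + 0·-3 + 1·-4 = -4
  a_6 = 0·-4 + 0·-2 + 1·-3 = -3
  a_7 = 0·-3 + 0·-4 + 1·-2 = -2
  a_8 = 0·-2 + 0·-3 + 1·-4 = -4
  a_9 = 0·-4 + 0·-2 + 1·-3 = -3

0,0,1 ; -3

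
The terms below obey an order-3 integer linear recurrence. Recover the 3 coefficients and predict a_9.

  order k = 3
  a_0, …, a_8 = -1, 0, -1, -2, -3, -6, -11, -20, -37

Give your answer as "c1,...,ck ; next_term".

  a_3 = 1·-1 + 1·0 + 1·-1 = -2
  a_4 = 1·-2 + 1·-1 + 1·0 = -3
  a_5 = 1·-3 + 1·-2 + 1·-1 = -6
  a_6 = 1·-6 + 1·-3 + 1·-2 = -11
  a_7 = 1·-11 + 1·-6 + 1·-3 = -20
  a_8 = 1·-20 + 1·-11 + 1·-6 = -37
  a_9 = 1·-37 + 1·-20 + 1·-11 = -68

1,1,1 ; -68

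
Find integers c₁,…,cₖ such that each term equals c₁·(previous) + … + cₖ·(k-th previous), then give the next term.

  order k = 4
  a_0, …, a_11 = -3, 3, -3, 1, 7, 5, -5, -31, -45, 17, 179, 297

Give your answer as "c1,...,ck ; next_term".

  a_4 = 1·1 + -2·-3 + -2·3 + -2·-3 = 7
  a_5 = 1·7 + -2·1 + -2·-3 + -2·3 = 5
  a_6 = 1·5 + -2·7 + -2·1 + -2·-3 = -5
  a_7 = 1·-5 + -2·5 + -2·7 + -2·1 = -31
  a_8 = 1·-31 + -2·-5 + -2·5 + -2·7 = -45
  a_9 = 1·-45 + -2·-31 + -2·-5 + -2·5 = 17
  a_10 = 1·17 + -2·-45 + -2·-31 + -2·-5 = 179
  a_11 = 1·179 + -2·17 + -2·-45 + -2·-31 = 297
  a_12 = 1·297 + -2·179 + -2·17 + -2·-45 = -5

1,-2,-2,-2 ; -5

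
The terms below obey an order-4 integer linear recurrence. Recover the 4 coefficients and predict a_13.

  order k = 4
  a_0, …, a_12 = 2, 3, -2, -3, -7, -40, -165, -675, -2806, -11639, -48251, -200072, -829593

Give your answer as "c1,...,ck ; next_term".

  a_4 = 4·-3 + 0·-2 + 3·3 + -2·2 = -7
  a_5 = 4·-7 + 0·-3 + 3·-2 + -2·3 = -40
  a_6 = 4·-40 + 0·-7 + 3·-3 + -2·-2 = -165
  a_7 = 4·-165 + 0·-40 + 3·-7 + -2·-3 = -675
  a_8 = 4·-675 + 0·-165 + 3·-40 + -2·-7 = -2806
  a_9 = 4·-2806 + 0·-675 + 3·-165 + -2·-40 = -11639
  a_10 = 4·-11639 + 0·-2806 + 3·-675 + -2·-165 = -48251
  a_11 = 4·-48251 + 0·-11639 + 3·-2806 + -2·-675 = -200072
  a_12 = 4·-200072 + 0·-48251 + 3·-11639 + -2·-2806 = -829593
  a_13 = 4·-829593 + 0·-200072 + 3·-48251 + -2·-11639 = -3439847

4,0,3,-2 ; -3439847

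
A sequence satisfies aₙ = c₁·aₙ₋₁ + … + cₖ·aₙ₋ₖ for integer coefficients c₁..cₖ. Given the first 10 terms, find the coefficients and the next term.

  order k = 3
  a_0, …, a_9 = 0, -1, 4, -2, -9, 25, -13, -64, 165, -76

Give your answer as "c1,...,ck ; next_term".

  a_3 = -1·4 + -2·-1 + 3·0 = -2
  a_4 = -1·-2 + -2·4 + 3·-1 = -9
  a_5 = -1·-9 + -2·-2 + 3·4 = 25
  a_6 = -1·25 + -2·-9 + 3·-2 = -13
  a_7 = -1·-13 + -2·25 + 3·-9 = -64
  a_8 = -1·-64 + -2·-13 + 3·25 = 165
  a_9 = -1·165 + -2·-64 + 3·-13 = -76
  a_10 = -1·-76 + -2·165 + 3·-64 = -446

-1,-2,3 ; -446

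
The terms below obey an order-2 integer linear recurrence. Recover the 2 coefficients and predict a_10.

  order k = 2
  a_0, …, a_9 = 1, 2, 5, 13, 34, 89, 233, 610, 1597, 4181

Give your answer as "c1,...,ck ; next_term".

3,-1 ; 10946

  a_2 = 3·2 + -1·1 = 5
  a_3 = 3·5 + -1·2 = 13
  a_4 = 3·13 + -1·5 = 34
  a_5 = 3·34 + -1·13 = 89
  a_6 = 3·89 + -1·34 = 233
  a_7 = 3·233 + -1·89 = 610
  a_8 = 3·610 + -1·233 = 1597
  a_9 = 3·1597 + -1·610 = 4181
  a_10 = 3·4181 + -1·1597 = 10946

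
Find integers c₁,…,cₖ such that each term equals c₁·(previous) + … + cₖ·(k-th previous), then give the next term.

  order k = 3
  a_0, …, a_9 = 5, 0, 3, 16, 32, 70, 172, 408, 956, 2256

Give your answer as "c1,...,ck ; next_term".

2,0,2 ; 5328

  a_3 = 2·3 + 0·0 + 2·5 = 16
  a_4 = 2·16 + 0·3 + 2·0 = 32
  a_5 = 2·32 + 0·16 + 2·3 = 70
  a_6 = 2·70 + 0·32 + 2·16 = 172
  a_7 = 2·172 + 0·70 + 2·32 = 408
  a_8 = 2·408 + 0·172 + 2·70 = 956
  a_9 = 2·956 + 0·408 + 2·172 = 2256
  a_10 = 2·2256 + 0·956 + 2·408 = 5328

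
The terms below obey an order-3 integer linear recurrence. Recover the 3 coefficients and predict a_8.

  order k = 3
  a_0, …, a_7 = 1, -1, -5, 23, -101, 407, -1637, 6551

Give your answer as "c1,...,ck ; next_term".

  a_3 = -4·-5 + 1·-1 + 4·1 = 23
  a_4 = -4·23 + 1·-5 + 4·-1 = -101
  a_5 = -4·-101 + 1·23 + 4·-5 = 407
  a_6 = -4·407 + 1·-101 + 4·23 = -1637
  a_7 = -4·-1637 + 1·407 + 4·-101 = 6551
  a_8 = -4·6551 + 1·-1637 + 4·407 = -26213

-4,1,4 ; -26213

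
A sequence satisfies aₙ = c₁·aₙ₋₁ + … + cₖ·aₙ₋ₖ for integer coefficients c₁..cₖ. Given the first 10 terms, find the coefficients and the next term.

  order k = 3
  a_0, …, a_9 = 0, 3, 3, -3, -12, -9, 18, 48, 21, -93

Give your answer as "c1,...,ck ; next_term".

1,-2,-1 ; -183

  a_3 = 1·3 + -2·3 + -1·0 = -3
  a_4 = 1·-3 + -2·3 + -1·3 = -12
  a_5 = 1·-12 + -2·-3 + -1·3 = -9
  a_6 = 1·-9 + -2·-12 + -1·-3 = 18
  a_7 = 1·18 + -2·-9 + -1·-12 = 48
  a_8 = 1·48 + -2·18 + -1·-9 = 21
  a_9 = 1·21 + -2·48 + -1·18 = -93
  a_10 = 1·-93 + -2·21 + -1·48 = -183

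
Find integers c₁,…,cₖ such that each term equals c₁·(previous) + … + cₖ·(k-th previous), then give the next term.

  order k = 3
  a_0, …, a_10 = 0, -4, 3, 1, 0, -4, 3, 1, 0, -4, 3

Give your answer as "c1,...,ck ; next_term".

-1,-1,-1 ; 1

  a_3 = -1·3 + -1·-4 + -1·0 = 1
  a_4 = -1·1 + -1·3 + -1·-4 = 0
  a_5 = -1·0 + -1·1 + -1·3 = -4
  a_6 = -1·-4 + -1·0 + -1·1 = 3
  a_7 = -1·3 + -1·-4 + -1·0 = 1
  a_8 = -1·1 + -1·3 + -1·-4 = 0
  a_9 = -1·0 + -1·1 + -1·3 = -4
  a_10 = -1·-4 + -1·0 + -1·1 = 3
  a_11 = -1·3 + -1·-4 + -1·0 = 1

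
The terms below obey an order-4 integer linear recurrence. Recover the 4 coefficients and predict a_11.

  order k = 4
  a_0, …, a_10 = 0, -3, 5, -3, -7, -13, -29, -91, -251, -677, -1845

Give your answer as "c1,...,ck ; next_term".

  a_4 = 2·-3 + 1·5 + 2·-3 + 2·0 = -7
  a_5 = 2·-7 + 1·-3 + 2·5 + 2·-3 = -13
  a_6 = 2·-13 + 1·-7 + 2·-3 + 2·5 = -29
  a_7 = 2·-29 + 1·-13 + 2·-7 + 2·-3 = -91
  a_8 = 2·-91 + 1·-29 + 2·-13 + 2·-7 = -251
  a_9 = 2·-251 + 1·-91 + 2·-29 + 2·-13 = -677
  a_10 = 2·-677 + 1·-251 + 2·-91 + 2·-29 = -1845
  a_11 = 2·-1845 + 1·-677 + 2·-251 + 2·-91 = -5051

2,1,2,2 ; -5051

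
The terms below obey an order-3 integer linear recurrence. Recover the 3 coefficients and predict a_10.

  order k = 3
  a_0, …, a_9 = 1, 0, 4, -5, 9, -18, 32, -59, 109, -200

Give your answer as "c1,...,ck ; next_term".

-1,1,-1 ; 368

  a_3 = -1·4 + 1·0 + -1·1 = -5
  a_4 = -1·-5 + 1·4 + -1·0 = 9
  a_5 = -1·9 + 1·-5 + -1·4 = -18
  a_6 = -1·-18 + 1·9 + -1·-5 = 32
  a_7 = -1·32 + 1·-18 + -1·9 = -59
  a_8 = -1·-59 + 1·32 + -1·-18 = 109
  a_9 = -1·109 + 1·-59 + -1·32 = -200
  a_10 = -1·-200 + 1·109 + -1·-59 = 368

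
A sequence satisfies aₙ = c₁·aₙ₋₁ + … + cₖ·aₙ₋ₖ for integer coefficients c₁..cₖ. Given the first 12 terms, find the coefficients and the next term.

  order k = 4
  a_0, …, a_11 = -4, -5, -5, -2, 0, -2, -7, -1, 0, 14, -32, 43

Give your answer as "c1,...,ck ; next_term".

  a_4 = -1·-2 + 1·-5 + -3·-5 + 3·-4 = 0
  a_5 = -1·0 + 1·-2 + -3·-5 + 3·-5 = -2
  a_6 = -1·-2 + 1·0 + -3·-2 + 3·-5 = -7
  a_7 = -1·-7 + 1·-2 + -3·0 + 3·-2 = -1
  a_8 = -1·-1 + 1·-7 + -3·-2 + 3·0 = 0
  a_9 = -1·0 + 1·-1 + -3·-7 + 3·-2 = 14
  a_10 = -1·14 + 1·0 + -3·-1 + 3·-7 = -32
  a_11 = -1·-32 + 1·14 + -3·0 + 3·-1 = 43
  a_12 = -1·43 + 1·-32 + -3·14 + 3·0 = -117

-1,1,-3,3 ; -117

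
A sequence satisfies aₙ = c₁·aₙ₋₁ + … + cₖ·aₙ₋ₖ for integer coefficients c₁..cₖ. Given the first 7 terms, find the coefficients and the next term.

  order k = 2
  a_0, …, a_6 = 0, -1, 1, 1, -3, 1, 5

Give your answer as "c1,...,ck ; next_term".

-1,-2 ; -7

  a_2 = -1·-1 + -2·0 = 1
  a_3 = -1·1 + -2·-1 = 1
  a_4 = -1·1 + -2·1 = -3
  a_5 = -1·-3 + -2·1 = 1
  a_6 = -1·1 + -2·-3 = 5
  a_7 = -1·5 + -2·1 = -7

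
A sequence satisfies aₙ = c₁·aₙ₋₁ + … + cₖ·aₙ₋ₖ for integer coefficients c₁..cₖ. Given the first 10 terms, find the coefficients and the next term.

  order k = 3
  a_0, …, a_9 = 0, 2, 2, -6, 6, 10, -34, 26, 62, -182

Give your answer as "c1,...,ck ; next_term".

  a_3 = -1·2 + -2·2 + 2·0 = -6
  a_4 = -1·-6 + -2·2 + 2·2 = 6
  a_5 = -1·6 + -2·-6 + 2·2 = 10
  a_6 = -1·10 + -2·6 + 2·-6 = -34
  a_7 = -1·-34 + -2·10 + 2·6 = 26
  a_8 = -1·26 + -2·-34 + 2·10 = 62
  a_9 = -1·62 + -2·26 + 2·-34 = -182
  a_10 = -1·-182 + -2·62 + 2·26 = 110

-1,-2,2 ; 110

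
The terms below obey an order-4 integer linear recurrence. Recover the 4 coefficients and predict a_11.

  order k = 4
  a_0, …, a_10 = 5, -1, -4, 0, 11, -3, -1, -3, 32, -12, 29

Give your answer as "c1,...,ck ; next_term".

0,1,0,3 ; -21

  a_4 = 0·0 + 1·-4 + 0·-1 + 3·5 = 11
  a_5 = 0·11 + 1·0 + 0·-4 + 3·-1 = -3
  a_6 = 0·-3 + 1·11 + 0·0 + 3·-4 = -1
  a_7 = 0·-1 + 1·-3 + 0·11 + 3·0 = -3
  a_8 = 0·-3 + 1·-1 + 0·-3 + 3·11 = 32
  a_9 = 0·32 + 1·-3 + 0·-1 + 3·-3 = -12
  a_10 = 0·-12 + 1·32 + 0·-3 + 3·-1 = 29
  a_11 = 0·29 + 1·-12 + 0·32 + 3·-3 = -21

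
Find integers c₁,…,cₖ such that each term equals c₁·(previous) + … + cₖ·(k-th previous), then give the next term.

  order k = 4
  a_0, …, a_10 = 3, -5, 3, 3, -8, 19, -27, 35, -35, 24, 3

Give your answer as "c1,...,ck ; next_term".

  a_4 = -1·3 + 1·3 + 1·-5 + -1·3 = -8
  a_5 = -1·-8 + 1·3 + 1·3 + -1·-5 = 19
  a_6 = -1·19 + 1·-8 + 1·3 + -1·3 = -27
  a_7 = -1·-27 + 1·19 + 1·-8 + -1·3 = 35
  a_8 = -1·35 + 1·-27 + 1·19 + -1·-8 = -35
  a_9 = -1·-35 + 1·35 + 1·-27 + -1·19 = 24
  a_10 = -1·24 + 1·-35 + 1·35 + -1·-27 = 3
  a_11 = -1·3 + 1·24 + 1·-35 + -1·35 = -49

-1,1,1,-1 ; -49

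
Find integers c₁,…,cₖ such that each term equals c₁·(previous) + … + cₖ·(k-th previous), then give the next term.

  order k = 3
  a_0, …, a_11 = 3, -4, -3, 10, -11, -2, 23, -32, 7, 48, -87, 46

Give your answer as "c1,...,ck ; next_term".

-1,-1,1 ; 89

  a_3 = -1·-3 + -1·-4 + 1·3 = 10
  a_4 = -1·10 + -1·-3 + 1·-4 = -11
  a_5 = -1·-11 + -1·10 + 1·-3 = -2
  a_6 = -1·-2 + -1·-11 + 1·10 = 23
  a_7 = -1·23 + -1·-2 + 1·-11 = -32
  a_8 = -1·-32 + -1·23 + 1·-2 = 7
  a_9 = -1·7 + -1·-32 + 1·23 = 48
  a_10 = -1·48 + -1·7 + 1·-32 = -87
  a_11 = -1·-87 + -1·48 + 1·7 = 46
  a_12 = -1·46 + -1·-87 + 1·48 = 89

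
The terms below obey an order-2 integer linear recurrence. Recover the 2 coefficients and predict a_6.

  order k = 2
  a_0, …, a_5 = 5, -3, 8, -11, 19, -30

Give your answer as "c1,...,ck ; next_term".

  a_2 = -1·-3 + 1·5 = 8
  a_3 = -1·8 + 1·-3 = -11
  a_4 = -1·-11 + 1·8 = 19
  a_5 = -1·19 + 1·-11 = -30
  a_6 = -1·-30 + 1·19 = 49

-1,1 ; 49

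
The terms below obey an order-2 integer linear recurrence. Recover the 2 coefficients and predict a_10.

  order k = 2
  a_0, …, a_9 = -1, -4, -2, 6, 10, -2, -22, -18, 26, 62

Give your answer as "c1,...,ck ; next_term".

  a_2 = 1·-4 + -2·-1 = -2
  a_3 = 1·-2 + -2·-4 = 6
  a_4 = 1·6 + -2·-2 = 10
  a_5 = 1·10 + -2·6 = -2
  a_6 = 1·-2 + -2·10 = -22
  a_7 = 1·-22 + -2·-2 = -18
  a_8 = 1·-18 + -2·-22 = 26
  a_9 = 1·26 + -2·-18 = 62
  a_10 = 1·62 + -2·26 = 10

1,-2 ; 10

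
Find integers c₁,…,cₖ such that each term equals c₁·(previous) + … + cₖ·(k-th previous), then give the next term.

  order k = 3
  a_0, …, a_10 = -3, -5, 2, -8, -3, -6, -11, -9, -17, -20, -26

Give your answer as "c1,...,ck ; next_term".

  a_3 = 0·2 + 1·-5 + 1·-3 = -8
  a_4 = 0·-8 + 1·2 + 1·-5 = -3
  a_5 = 0·-3 + 1·-8 + 1·2 = -6
  a_6 = 0·-6 + 1·-3 + 1·-8 = -11
  a_7 = 0·-11 + 1·-6 + 1·-3 = -9
  a_8 = 0·-9 + 1·-11 + 1·-6 = -17
  a_9 = 0·-17 + 1·-9 + 1·-11 = -20
  a_10 = 0·-20 + 1·-17 + 1·-9 = -26
  a_11 = 0·-26 + 1·-20 + 1·-17 = -37

0,1,1 ; -37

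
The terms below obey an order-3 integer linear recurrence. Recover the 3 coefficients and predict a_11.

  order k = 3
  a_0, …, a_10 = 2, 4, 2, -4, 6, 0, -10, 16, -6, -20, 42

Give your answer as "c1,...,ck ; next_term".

  a_3 = -1·2 + -1·4 + 1·2 = -4
  a_4 = -1·-4 + -1·2 + 1·4 = 6
  a_5 = -1·6 + -1·-4 + 1·2 = 0
  a_6 = -1·0 + -1·6 + 1·-4 = -10
  a_7 = -1·-10 + -1·0 + 1·6 = 16
  a_8 = -1·16 + -1·-10 + 1·0 = -6
  a_9 = -1·-6 + -1·16 + 1·-10 = -20
  a_10 = -1·-20 + -1·-6 + 1·16 = 42
  a_11 = -1·42 + -1·-20 + 1·-6 = -28

-1,-1,1 ; -28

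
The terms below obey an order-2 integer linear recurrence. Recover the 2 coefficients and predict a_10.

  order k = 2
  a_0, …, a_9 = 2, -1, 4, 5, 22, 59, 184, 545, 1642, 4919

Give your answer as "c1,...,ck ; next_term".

  a_2 = 2·-1 + 3·2 = 4
  a_3 = 2·4 + 3·-1 = 5
  a_4 = 2·5 + 3·4 = 22
  a_5 = 2·22 + 3·5 = 59
  a_6 = 2·59 + 3·22 = 184
  a_7 = 2·184 + 3·59 = 545
  a_8 = 2·545 + 3·184 = 1642
  a_9 = 2·1642 + 3·545 = 4919
  a_10 = 2·4919 + 3·1642 = 14764

2,3 ; 14764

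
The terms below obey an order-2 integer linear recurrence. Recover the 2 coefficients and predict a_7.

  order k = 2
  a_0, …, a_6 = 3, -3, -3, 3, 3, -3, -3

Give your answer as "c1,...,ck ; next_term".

0,-1 ; 3

  a_2 = 0·-3 + -1·3 = -3
  a_3 = 0·-3 + -1·-3 = 3
  a_4 = 0·3 + -1·-3 = 3
  a_5 = 0·3 + -1·3 = -3
  a_6 = 0·-3 + -1·3 = -3
  a_7 = 0·-3 + -1·-3 = 3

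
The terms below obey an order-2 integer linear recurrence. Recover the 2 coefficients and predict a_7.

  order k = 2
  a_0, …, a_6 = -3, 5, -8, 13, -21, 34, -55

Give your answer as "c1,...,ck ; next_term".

  a_2 = -1·5 + 1·-3 = -8
  a_3 = -1·-8 + 1·5 = 13
  a_4 = -1·13 + 1·-8 = -21
  a_5 = -1·-21 + 1·13 = 34
  a_6 = -1·34 + 1·-21 = -55
  a_7 = -1·-55 + 1·34 = 89

-1,1 ; 89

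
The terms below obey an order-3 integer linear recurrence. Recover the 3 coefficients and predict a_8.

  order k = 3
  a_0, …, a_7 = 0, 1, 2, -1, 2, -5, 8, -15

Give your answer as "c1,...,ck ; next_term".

  a_3 = -1·2 + 1·1 + -1·0 = -1
  a_4 = -1·-1 + 1·2 + -1·1 = 2
  a_5 = -1·2 + 1·-1 + -1·2 = -5
  a_6 = -1·-5 + 1·2 + -1·-1 = 8
  a_7 = -1·8 + 1·-5 + -1·2 = -15
  a_8 = -1·-15 + 1·8 + -1·-5 = 28

-1,1,-1 ; 28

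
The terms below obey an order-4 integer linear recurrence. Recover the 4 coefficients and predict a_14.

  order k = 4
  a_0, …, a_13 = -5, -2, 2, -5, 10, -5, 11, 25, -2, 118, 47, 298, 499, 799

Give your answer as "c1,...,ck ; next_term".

  a_4 = 0·-5 + 3·2 + 3·-2 + -2·-5 = 10
  a_5 = 0·10 + 3·-5 + 3·2 + -2·-2 = -5
  a_6 = 0·-5 + 3·10 + 3·-5 + -2·2 = 11
  a_7 = 0·11 + 3·-5 + 3·10 + -2·-5 = 25
  a_8 = 0·25 + 3·11 + 3·-5 + -2·10 = -2
  a_9 = 0·-2 + 3·25 + 3·11 + -2·-5 = 118
  a_10 = 0·118 + 3·-2 + 3·25 + -2·11 = 47
  a_11 = 0·47 + 3·118 + 3·-2 + -2·25 = 298
  a_12 = 0·298 + 3·47 + 3·118 + -2·-2 = 499
  a_13 = 0·499 + 3·298 + 3·47 + -2·118 = 799
  a_14 = 0·799 + 3·499 + 3·298 + -2·47 = 2297

0,3,3,-2 ; 2297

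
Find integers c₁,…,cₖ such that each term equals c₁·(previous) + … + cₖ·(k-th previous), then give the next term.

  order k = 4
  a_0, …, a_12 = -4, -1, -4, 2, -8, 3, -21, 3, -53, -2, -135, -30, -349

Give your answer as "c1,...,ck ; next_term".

  a_4 = 1·2 + 2·-4 + -2·-1 + 1·-4 = -8
  a_5 = 1·-8 + 2·2 + -2·-4 + 1·-1 = 3
  a_6 = 1·3 + 2·-8 + -2·2 + 1·-4 = -21
  a_7 = 1·-21 + 2·3 + -2·-8 + 1·2 = 3
  a_8 = 1·3 + 2·-21 + -2·3 + 1·-8 = -53
  a_9 = 1·-53 + 2·3 + -2·-21 + 1·3 = -2
  a_10 = 1·-2 + 2·-53 + -2·3 + 1·-21 = -135
  a_11 = 1·-135 + 2·-2 + -2·-53 + 1·3 = -30
  a_12 = 1·-30 + 2·-135 + -2·-2 + 1·-53 = -349
  a_13 = 1·-349 + 2·-30 + -2·-135 + 1·-2 = -141

1,2,-2,1 ; -141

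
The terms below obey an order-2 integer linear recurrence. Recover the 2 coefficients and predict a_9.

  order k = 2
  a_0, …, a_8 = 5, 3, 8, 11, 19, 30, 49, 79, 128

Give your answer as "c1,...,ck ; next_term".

1,1 ; 207

  a_2 = 1·3 + 1·5 = 8
  a_3 = 1·8 + 1·3 = 11
  a_4 = 1·11 + 1·8 = 19
  a_5 = 1·19 + 1·11 = 30
  a_6 = 1·30 + 1·19 = 49
  a_7 = 1·49 + 1·30 = 79
  a_8 = 1·79 + 1·49 = 128
  a_9 = 1·128 + 1·79 = 207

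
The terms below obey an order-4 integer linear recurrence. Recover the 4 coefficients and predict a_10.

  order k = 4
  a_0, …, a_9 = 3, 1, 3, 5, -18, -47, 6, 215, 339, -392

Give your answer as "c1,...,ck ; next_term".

1,-4,-2,-3 ; -2196

  a_4 = 1·5 + -4·3 + -2·1 + -3·3 = -18
  a_5 = 1·-18 + -4·5 + -2·3 + -3·1 = -47
  a_6 = 1·-47 + -4·-18 + -2·5 + -3·3 = 6
  a_7 = 1·6 + -4·-47 + -2·-18 + -3·5 = 215
  a_8 = 1·215 + -4·6 + -2·-47 + -3·-18 = 339
  a_9 = 1·339 + -4·215 + -2·6 + -3·-47 = -392
  a_10 = 1·-392 + -4·339 + -2·215 + -3·6 = -2196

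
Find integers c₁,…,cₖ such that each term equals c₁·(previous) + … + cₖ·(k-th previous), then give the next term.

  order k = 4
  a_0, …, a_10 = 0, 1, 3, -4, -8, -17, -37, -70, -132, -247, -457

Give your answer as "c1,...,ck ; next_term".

  a_4 = 2·-4 + 0·3 + 0·1 + -1·0 = -8
  a_5 = 2·-8 + 0·-4 + 0·3 + -1·1 = -17
  a_6 = 2·-17 + 0·-8 + 0·-4 + -1·3 = -37
  a_7 = 2·-37 + 0·-17 + 0·-8 + -1·-4 = -70
  a_8 = 2·-70 + 0·-37 + 0·-17 + -1·-8 = -132
  a_9 = 2·-132 + 0·-70 + 0·-37 + -1·-17 = -247
  a_10 = 2·-247 + 0·-132 + 0·-70 + -1·-37 = -457
  a_11 = 2·-457 + 0·-247 + 0·-132 + -1·-70 = -844

2,0,0,-1 ; -844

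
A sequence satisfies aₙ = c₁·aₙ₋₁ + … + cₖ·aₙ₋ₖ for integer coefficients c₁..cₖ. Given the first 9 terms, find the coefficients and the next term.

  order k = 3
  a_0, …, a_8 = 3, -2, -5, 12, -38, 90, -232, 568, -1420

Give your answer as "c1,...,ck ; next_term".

  a_3 = -2·-5 + 2·-2 + 2·3 = 12
  a_4 = -2·12 + 2·-5 + 2·-2 = -38
  a_5 = -2·-38 + 2·12 + 2·-5 = 90
  a_6 = -2·90 + 2·-38 + 2·12 = -232
  a_7 = -2·-232 + 2·90 + 2·-38 = 568
  a_8 = -2·568 + 2·-232 + 2·90 = -1420
  a_9 = -2·-1420 + 2·568 + 2·-232 = 3512

-2,2,2 ; 3512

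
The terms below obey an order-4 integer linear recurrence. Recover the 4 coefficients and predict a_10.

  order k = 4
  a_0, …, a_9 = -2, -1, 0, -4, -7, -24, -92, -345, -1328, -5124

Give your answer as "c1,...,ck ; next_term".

  a_4 = 4·-4 + 0·0 + -1·-1 + -4·-2 = -7
  a_5 = 4·-7 + 0·-4 + -1·0 + -4·-1 = -24
  a_6 = 4·-24 + 0·-7 + -1·-4 + -4·0 = -92
  a_7 = 4·-92 + 0·-24 + -1·-7 + -4·-4 = -345
  a_8 = 4·-345 + 0·-92 + -1·-24 + -4·-7 = -1328
  a_9 = 4·-1328 + 0·-345 + -1·-92 + -4·-24 = -5124
  a_10 = 4·-5124 + 0·-1328 + -1·-345 + -4·-92 = -19783

4,0,-1,-4 ; -19783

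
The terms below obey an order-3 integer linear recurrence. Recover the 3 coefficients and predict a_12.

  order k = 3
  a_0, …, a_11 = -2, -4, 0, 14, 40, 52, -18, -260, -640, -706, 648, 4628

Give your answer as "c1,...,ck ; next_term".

2,-2,-3 ; 10078

  a_3 = 2·0 + -2·-4 + -3·-2 = 14
  a_4 = 2·14 + -2·0 + -3·-4 = 40
  a_5 = 2·40 + -2·14 + -3·0 = 52
  a_6 = 2·52 + -2·40 + -3·14 = -18
  a_7 = 2·-18 + -2·52 + -3·40 = -260
  a_8 = 2·-260 + -2·-18 + -3·52 = -640
  a_9 = 2·-640 + -2·-260 + -3·-18 = -706
  a_10 = 2·-706 + -2·-640 + -3·-260 = 648
  a_11 = 2·648 + -2·-706 + -3·-640 = 4628
  a_12 = 2·4628 + -2·648 + -3·-706 = 10078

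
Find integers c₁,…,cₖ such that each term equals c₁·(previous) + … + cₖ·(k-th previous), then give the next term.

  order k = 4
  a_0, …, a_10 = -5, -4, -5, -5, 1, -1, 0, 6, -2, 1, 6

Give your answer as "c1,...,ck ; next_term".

0,0,1,-1 ; -8

  a_4 = 0·-5 + 0·-5 + 1·-4 + -1·-5 = 1
  a_5 = 0·1 + 0·-5 + 1·-5 + -1·-4 = -1
  a_6 = 0·-1 + 0·1 + 1·-5 + -1·-5 = 0
  a_7 = 0·0 + 0·-1 + 1·1 + -1·-5 = 6
  a_8 = 0·6 + 0·0 + 1·-1 + -1·1 = -2
  a_9 = 0·-2 + 0·6 + 1·0 + -1·-1 = 1
  a_10 = 0·1 + 0·-2 + 1·6 + -1·0 = 6
  a_11 = 0·6 + 0·1 + 1·-2 + -1·6 = -8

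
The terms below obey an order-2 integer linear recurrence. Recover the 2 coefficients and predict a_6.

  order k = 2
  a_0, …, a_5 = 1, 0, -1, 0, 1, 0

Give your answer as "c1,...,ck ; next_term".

0,-1 ; -1

  a_2 = 0·0 + -1·1 = -1
  a_3 = 0·-1 + -1·0 = 0
  a_4 = 0·0 + -1·-1 = 1
  a_5 = 0·1 + -1·0 = 0
  a_6 = 0·0 + -1·1 = -1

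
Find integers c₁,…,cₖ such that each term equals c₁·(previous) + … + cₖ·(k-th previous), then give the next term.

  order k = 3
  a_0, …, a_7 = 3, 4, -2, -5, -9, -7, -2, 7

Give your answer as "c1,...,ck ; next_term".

  a_3 = 1·-2 + 0·4 + -1·3 = -5
  a_4 = 1·-5 + 0·-2 + -1·4 = -9
  a_5 = 1·-9 + 0·-5 + -1·-2 = -7
  a_6 = 1·-7 + 0·-9 + -1·-5 = -2
  a_7 = 1·-2 + 0·-7 + -1·-9 = 7
  a_8 = 1·7 + 0·-2 + -1·-7 = 14

1,0,-1 ; 14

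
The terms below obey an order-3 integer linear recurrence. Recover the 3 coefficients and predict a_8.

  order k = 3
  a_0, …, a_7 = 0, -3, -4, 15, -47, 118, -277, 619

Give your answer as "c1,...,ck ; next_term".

-3,-1,2 ; -1344

  a_3 = -3·-4 + -1·-3 + 2·0 = 15
  a_4 = -3·15 + -1·-4 + 2·-3 = -47
  a_5 = -3·-47 + -1·15 + 2·-4 = 118
  a_6 = -3·118 + -1·-47 + 2·15 = -277
  a_7 = -3·-277 + -1·118 + 2·-47 = 619
  a_8 = -3·619 + -1·-277 + 2·118 = -1344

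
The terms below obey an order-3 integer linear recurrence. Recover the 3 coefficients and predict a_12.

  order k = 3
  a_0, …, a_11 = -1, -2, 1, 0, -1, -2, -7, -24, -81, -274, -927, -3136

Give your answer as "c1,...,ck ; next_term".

3,1,1 ; -10609

  a_3 = 3·1 + 1·-2 + 1·-1 = 0
  a_4 = 3·0 + 1·1 + 1·-2 = -1
  a_5 = 3·-1 + 1·0 + 1·1 = -2
  a_6 = 3·-2 + 1·-1 + 1·0 = -7
  a_7 = 3·-7 + 1·-2 + 1·-1 = -24
  a_8 = 3·-24 + 1·-7 + 1·-2 = -81
  a_9 = 3·-81 + 1·-24 + 1·-7 = -274
  a_10 = 3·-274 + 1·-81 + 1·-24 = -927
  a_11 = 3·-927 + 1·-274 + 1·-81 = -3136
  a_12 = 3·-3136 + 1·-927 + 1·-274 = -10609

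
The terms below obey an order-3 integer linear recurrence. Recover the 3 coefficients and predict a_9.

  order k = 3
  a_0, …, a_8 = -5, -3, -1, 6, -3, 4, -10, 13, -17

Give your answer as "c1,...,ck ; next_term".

  a_3 = -1·-1 + 0·-3 + -1·-5 = 6
  a_4 = -1·6 + 0·-1 + -1·-3 = -3
  a_5 = -1·-3 + 0·6 + -1·-1 = 4
  a_6 = -1·4 + 0·-3 + -1·6 = -10
  a_7 = -1·-10 + 0·4 + -1·-3 = 13
  a_8 = -1·13 + 0·-10 + -1·4 = -17
  a_9 = -1·-17 + 0·13 + -1·-10 = 27

-1,0,-1 ; 27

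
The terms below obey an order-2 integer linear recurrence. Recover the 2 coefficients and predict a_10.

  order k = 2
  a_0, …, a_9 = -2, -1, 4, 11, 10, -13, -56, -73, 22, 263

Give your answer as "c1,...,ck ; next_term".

2,-3 ; 460

  a_2 = 2·-1 + -3·-2 = 4
  a_3 = 2·4 + -3·-1 = 11
  a_4 = 2·11 + -3·4 = 10
  a_5 = 2·10 + -3·11 = -13
  a_6 = 2·-13 + -3·10 = -56
  a_7 = 2·-56 + -3·-13 = -73
  a_8 = 2·-73 + -3·-56 = 22
  a_9 = 2·22 + -3·-73 = 263
  a_10 = 2·263 + -3·22 = 460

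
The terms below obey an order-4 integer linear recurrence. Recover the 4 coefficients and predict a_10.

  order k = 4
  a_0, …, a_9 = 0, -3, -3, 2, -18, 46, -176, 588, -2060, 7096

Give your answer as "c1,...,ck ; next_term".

-3,2,2,2 ; -24584

  a_4 = -3·2 + 2·-3 + 2·-3 + 2·0 = -18
  a_5 = -3·-18 + 2·2 + 2·-3 + 2·-3 = 46
  a_6 = -3·46 + 2·-18 + 2·2 + 2·-3 = -176
  a_7 = -3·-176 + 2·46 + 2·-18 + 2·2 = 588
  a_8 = -3·588 + 2·-176 + 2·46 + 2·-18 = -2060
  a_9 = -3·-2060 + 2·588 + 2·-176 + 2·46 = 7096
  a_10 = -3·7096 + 2·-2060 + 2·588 + 2·-176 = -24584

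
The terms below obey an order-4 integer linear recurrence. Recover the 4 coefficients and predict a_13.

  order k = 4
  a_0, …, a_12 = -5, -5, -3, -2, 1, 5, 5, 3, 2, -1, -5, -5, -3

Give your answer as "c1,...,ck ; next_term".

  a_4 = 1·-2 + -1·-3 + 1·-5 + -1·-5 = 1
  a_5 = 1·1 + -1·-2 + 1·-3 + -1·-5 = 5
  a_6 = 1·5 + -1·1 + 1·-2 + -1·-3 = 5
  a_7 = 1·5 + -1·5 + 1·1 + -1·-2 = 3
  a_8 = 1·3 + -1·5 + 1·5 + -1·1 = 2
  a_9 = 1·2 + -1·3 + 1·5 + -1·5 = -1
  a_10 = 1·-1 + -1·2 + 1·3 + -1·5 = -5
  a_11 = 1·-5 + -1·-1 + 1·2 + -1·3 = -5
  a_12 = 1·-5 + -1·-5 + 1·-1 + -1·2 = -3
  a_13 = 1·-3 + -1·-5 + 1·-5 + -1·-1 = -2

1,-1,1,-1 ; -2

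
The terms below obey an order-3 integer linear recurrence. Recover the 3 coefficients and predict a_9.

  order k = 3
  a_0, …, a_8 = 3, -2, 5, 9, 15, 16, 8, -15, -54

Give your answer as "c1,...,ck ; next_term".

  a_3 = 2·5 + -1·-2 + -1·3 = 9
  a_4 = 2·9 + -1·5 + -1·-2 = 15
  a_5 = 2·15 + -1·9 + -1·5 = 16
  a_6 = 2·16 + -1·15 + -1·9 = 8
  a_7 = 2·8 + -1·16 + -1·15 = -15
  a_8 = 2·-15 + -1·8 + -1·16 = -54
  a_9 = 2·-54 + -1·-15 + -1·8 = -101

2,-1,-1 ; -101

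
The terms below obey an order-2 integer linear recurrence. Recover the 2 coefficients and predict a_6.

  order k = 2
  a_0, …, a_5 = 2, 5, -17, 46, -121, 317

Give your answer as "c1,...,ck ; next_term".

-3,-1 ; -830

  a_2 = -3·5 + -1·2 = -17
  a_3 = -3·-17 + -1·5 = 46
  a_4 = -3·46 + -1·-17 = -121
  a_5 = -3·-121 + -1·46 = 317
  a_6 = -3·317 + -1·-121 = -830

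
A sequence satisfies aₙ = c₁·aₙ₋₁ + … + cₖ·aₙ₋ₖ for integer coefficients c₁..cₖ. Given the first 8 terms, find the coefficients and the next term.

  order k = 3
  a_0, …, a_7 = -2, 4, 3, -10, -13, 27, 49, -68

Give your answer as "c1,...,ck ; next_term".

  a_3 = 0·3 + -3·4 + -1·-2 = -10
  a_4 = 0·-10 + -3·3 + -1·4 = -13
  a_5 = 0·-13 + -3·-10 + -1·3 = 27
  a_6 = 0·27 + -3·-13 + -1·-10 = 49
  a_7 = 0·49 + -3·27 + -1·-13 = -68
  a_8 = 0·-68 + -3·49 + -1·27 = -174

0,-3,-1 ; -174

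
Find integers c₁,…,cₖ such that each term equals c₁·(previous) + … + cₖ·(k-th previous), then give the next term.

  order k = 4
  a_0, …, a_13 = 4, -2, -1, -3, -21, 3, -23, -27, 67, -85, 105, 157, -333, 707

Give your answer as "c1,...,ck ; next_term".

  a_4 = 0·-3 + 1·-1 + 2·-2 + -4·4 = -21
  a_5 = 0·-21 + 1·-3 + 2·-1 + -4·-2 = 3
  a_6 = 0·3 + 1·-21 + 2·-3 + -4·-1 = -23
  a_7 = 0·-23 + 1·3 + 2·-21 + -4·-3 = -27
  a_8 = 0·-27 + 1·-23 + 2·3 + -4·-21 = 67
  a_9 = 0·67 + 1·-27 + 2·-23 + -4·3 = -85
  a_10 = 0·-85 + 1·67 + 2·-27 + -4·-23 = 105
  a_11 = 0·105 + 1·-85 + 2·67 + -4·-27 = 157
  a_12 = 0·157 + 1·105 + 2·-85 + -4·67 = -333
  a_13 = 0·-333 + 1·157 + 2·105 + -4·-85 = 707
  a_14 = 0·707 + 1·-333 + 2·157 + -4·105 = -439

0,1,2,-4 ; -439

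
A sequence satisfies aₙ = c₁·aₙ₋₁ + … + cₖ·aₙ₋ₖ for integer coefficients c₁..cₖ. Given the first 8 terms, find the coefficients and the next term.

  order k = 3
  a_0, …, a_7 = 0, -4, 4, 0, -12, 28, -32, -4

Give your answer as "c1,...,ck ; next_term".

-2,-2,1 ; 100

  a_3 = -2·4 + -2·-4 + 1·0 = 0
  a_4 = -2·0 + -2·4 + 1·-4 = -12
  a_5 = -2·-12 + -2·0 + 1·4 = 28
  a_6 = -2·28 + -2·-12 + 1·0 = -32
  a_7 = -2·-32 + -2·28 + 1·-12 = -4
  a_8 = -2·-4 + -2·-32 + 1·28 = 100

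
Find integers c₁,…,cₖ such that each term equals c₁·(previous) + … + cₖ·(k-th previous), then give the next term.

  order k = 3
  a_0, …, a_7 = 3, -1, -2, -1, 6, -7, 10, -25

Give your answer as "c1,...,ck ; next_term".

  a_3 = -2·-2 + -1·-1 + -2·3 = -1
  a_4 = -2·-1 + -1·-2 + -2·-1 = 6
  a_5 = -2·6 + -1·-1 + -2·-2 = -7
  a_6 = -2·-7 + -1·6 + -2·-1 = 10
  a_7 = -2·10 + -1·-7 + -2·6 = -25
  a_8 = -2·-25 + -1·10 + -2·-7 = 54

-2,-1,-2 ; 54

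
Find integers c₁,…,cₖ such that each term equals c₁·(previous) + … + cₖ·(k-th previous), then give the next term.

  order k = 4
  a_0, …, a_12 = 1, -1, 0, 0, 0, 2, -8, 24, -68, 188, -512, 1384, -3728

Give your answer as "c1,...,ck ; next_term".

  a_4 = -4·0 + -4·0 + -2·-1 + -2·1 = 0
  a_5 = -4·0 + -4·0 + -2·0 + -2·-1 = 2
  a_6 = -4·2 + -4·0 + -2·0 + -2·0 = -8
  a_7 = -4·-8 + -4·2 + -2·0 + -2·0 = 24
  a_8 = -4·24 + -4·-8 + -2·2 + -2·0 = -68
  a_9 = -4·-68 + -4·24 + -2·-8 + -2·2 = 188
  a_10 = -4·188 + -4·-68 + -2·24 + -2·-8 = -512
  a_11 = -4·-512 + -4·188 + -2·-68 + -2·24 = 1384
  a_12 = -4·1384 + -4·-512 + -2·188 + -2·-68 = -3728
  a_13 = -4·-3728 + -4·1384 + -2·-512 + -2·188 = 10024

-4,-4,-2,-2 ; 10024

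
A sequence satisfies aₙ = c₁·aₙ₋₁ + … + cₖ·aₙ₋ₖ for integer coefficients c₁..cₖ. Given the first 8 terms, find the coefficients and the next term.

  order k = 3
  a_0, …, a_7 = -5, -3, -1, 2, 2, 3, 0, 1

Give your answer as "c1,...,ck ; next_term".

  a_3 = 0·-1 + 1·-3 + -1·-5 = 2
  a_4 = 0·2 + 1·-1 + -1·-3 = 2
  a_5 = 0·2 + 1·2 + -1·-1 = 3
  a_6 = 0·3 + 1·2 + -1·2 = 0
  a_7 = 0·0 + 1·3 + -1·2 = 1
  a_8 = 0·1 + 1·0 + -1·3 = -3

0,1,-1 ; -3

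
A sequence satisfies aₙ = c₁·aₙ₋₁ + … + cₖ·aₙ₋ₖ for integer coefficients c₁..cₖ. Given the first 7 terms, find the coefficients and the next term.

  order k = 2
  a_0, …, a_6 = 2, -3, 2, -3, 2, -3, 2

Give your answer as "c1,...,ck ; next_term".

  a_2 = 0·-3 + 1·2 = 2
  a_3 = 0·2 + 1·-3 = -3
  a_4 = 0·-3 + 1·2 = 2
  a_5 = 0·2 + 1·-3 = -3
  a_6 = 0·-3 + 1·2 = 2
  a_7 = 0·2 + 1·-3 = -3

0,1 ; -3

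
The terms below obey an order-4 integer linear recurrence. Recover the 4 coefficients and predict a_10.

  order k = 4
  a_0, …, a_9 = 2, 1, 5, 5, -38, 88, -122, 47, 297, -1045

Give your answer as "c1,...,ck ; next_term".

  a_4 = -3·5 + -4·5 + -1·1 + -1·2 = -38
  a_5 = -3·-38 + -4·5 + -1·5 + -1·1 = 88
  a_6 = -3·88 + -4·-38 + -1·5 + -1·5 = -122
  a_7 = -3·-122 + -4·88 + -1·-38 + -1·5 = 47
  a_8 = -3·47 + -4·-122 + -1·88 + -1·-38 = 297
  a_9 = -3·297 + -4·47 + -1·-122 + -1·88 = -1045
  a_10 = -3·-1045 + -4·297 + -1·47 + -1·-122 = 2022

-3,-4,-1,-1 ; 2022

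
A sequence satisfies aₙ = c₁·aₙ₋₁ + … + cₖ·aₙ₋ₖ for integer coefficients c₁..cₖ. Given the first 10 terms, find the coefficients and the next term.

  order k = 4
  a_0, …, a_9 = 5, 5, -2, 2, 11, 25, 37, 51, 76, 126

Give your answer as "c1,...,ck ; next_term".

  a_4 = 2·2 + -1·-2 + 0·5 + 1·5 = 11
  a_5 = 2·11 + -1·2 + 0·-2 + 1·5 = 25
  a_6 = 2·25 + -1·11 + 0·2 + 1·-2 = 37
  a_7 = 2·37 + -1·25 + 0·11 + 1·2 = 51
  a_8 = 2·51 + -1·37 + 0·25 + 1·11 = 76
  a_9 = 2·76 + -1·51 + 0·37 + 1·25 = 126
  a_10 = 2·126 + -1·76 + 0·51 + 1·37 = 213

2,-1,0,1 ; 213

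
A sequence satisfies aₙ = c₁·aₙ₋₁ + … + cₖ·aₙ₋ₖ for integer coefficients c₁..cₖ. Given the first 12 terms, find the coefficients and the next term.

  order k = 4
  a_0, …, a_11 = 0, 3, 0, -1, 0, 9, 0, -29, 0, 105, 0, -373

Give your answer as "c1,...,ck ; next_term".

  a_4 = 0·-1 + -3·0 + 0·3 + 2·0 = 0
  a_5 = 0·0 + -3·-1 + 0·0 + 2·3 = 9
  a_6 = 0·9 + -3·0 + 0·-1 + 2·0 = 0
  a_7 = 0·0 + -3·9 + 0·0 + 2·-1 = -29
  a_8 = 0·-29 + -3·0 + 0·9 + 2·0 = 0
  a_9 = 0·0 + -3·-29 + 0·0 + 2·9 = 105
  a_10 = 0·105 + -3·0 + 0·-29 + 2·0 = 0
  a_11 = 0·0 + -3·105 + 0·0 + 2·-29 = -373
  a_12 = 0·-373 + -3·0 + 0·105 + 2·0 = 0

0,-3,0,2 ; 0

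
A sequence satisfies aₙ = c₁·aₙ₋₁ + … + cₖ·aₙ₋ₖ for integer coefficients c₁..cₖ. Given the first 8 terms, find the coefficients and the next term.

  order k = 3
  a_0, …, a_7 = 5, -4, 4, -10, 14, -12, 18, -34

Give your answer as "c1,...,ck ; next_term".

-1,-1,-2 ; 40

  a_3 = -1·4 + -1·-4 + -2·5 = -10
  a_4 = -1·-10 + -1·4 + -2·-4 = 14
  a_5 = -1·14 + -1·-10 + -2·4 = -12
  a_6 = -1·-12 + -1·14 + -2·-10 = 18
  a_7 = -1·18 + -1·-12 + -2·14 = -34
  a_8 = -1·-34 + -1·18 + -2·-12 = 40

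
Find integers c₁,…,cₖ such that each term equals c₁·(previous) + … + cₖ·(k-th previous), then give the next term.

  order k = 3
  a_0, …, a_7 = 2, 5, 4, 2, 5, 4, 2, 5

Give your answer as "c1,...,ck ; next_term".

  a_3 = 0·4 + 0·5 + 1·2 = 2
  a_4 = 0·2 + 0·4 + 1·5 = 5
  a_5 = 0·5 + 0·2 + 1·4 = 4
  a_6 = 0·4 + 0·5 + 1·2 = 2
  a_7 = 0·2 + 0·4 + 1·5 = 5
  a_8 = 0·5 + 0·2 + 1·4 = 4

0,0,1 ; 4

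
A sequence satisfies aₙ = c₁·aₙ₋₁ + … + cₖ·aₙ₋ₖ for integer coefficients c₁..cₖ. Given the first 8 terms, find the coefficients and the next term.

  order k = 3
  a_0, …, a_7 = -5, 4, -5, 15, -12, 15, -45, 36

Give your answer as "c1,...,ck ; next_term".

  a_3 = 0·-5 + 0·4 + -3·-5 = 15
  a_4 = 0·15 + 0·-5 + -3·4 = -12
  a_5 = 0·-12 + 0·15 + -3·-5 = 15
  a_6 = 0·15 + 0·-12 + -3·15 = -45
  a_7 = 0·-45 + 0·15 + -3·-12 = 36
  a_8 = 0·36 + 0·-45 + -3·15 = -45

0,0,-3 ; -45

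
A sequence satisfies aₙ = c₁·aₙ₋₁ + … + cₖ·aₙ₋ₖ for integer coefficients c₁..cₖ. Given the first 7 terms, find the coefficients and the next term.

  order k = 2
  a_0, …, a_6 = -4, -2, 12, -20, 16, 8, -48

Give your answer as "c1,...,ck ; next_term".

  a_2 = -2·-2 + -2·-4 = 12
  a_3 = -2·12 + -2·-2 = -20
  a_4 = -2·-20 + -2·12 = 16
  a_5 = -2·16 + -2·-20 = 8
  a_6 = -2·8 + -2·16 = -48
  a_7 = -2·-48 + -2·8 = 80

-2,-2 ; 80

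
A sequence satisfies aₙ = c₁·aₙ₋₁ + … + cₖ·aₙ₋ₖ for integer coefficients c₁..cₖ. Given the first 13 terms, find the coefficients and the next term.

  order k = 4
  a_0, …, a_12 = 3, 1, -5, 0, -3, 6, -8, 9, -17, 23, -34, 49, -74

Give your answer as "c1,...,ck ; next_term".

0,1,-1,1 ; 106

  a_4 = 0·0 + 1·-5 + -1·1 + 1·3 = -3
  a_5 = 0·-3 + 1·0 + -1·-5 + 1·1 = 6
  a_6 = 0·6 + 1·-3 + -1·0 + 1·-5 = -8
  a_7 = 0·-8 + 1·6 + -1·-3 + 1·0 = 9
  a_8 = 0·9 + 1·-8 + -1·6 + 1·-3 = -17
  a_9 = 0·-17 + 1·9 + -1·-8 + 1·6 = 23
  a_10 = 0·23 + 1·-17 + -1·9 + 1·-8 = -34
  a_11 = 0·-34 + 1·23 + -1·-17 + 1·9 = 49
  a_12 = 0·49 + 1·-34 + -1·23 + 1·-17 = -74
  a_13 = 0·-74 + 1·49 + -1·-34 + 1·23 = 106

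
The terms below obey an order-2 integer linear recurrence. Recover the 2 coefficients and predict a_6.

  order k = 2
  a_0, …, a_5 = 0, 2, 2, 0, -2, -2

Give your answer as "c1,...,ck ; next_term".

  a_2 = 1·2 + -1·0 = 2
  a_3 = 1·2 + -1·2 = 0
  a_4 = 1·0 + -1·2 = -2
  a_5 = 1·-2 + -1·0 = -2
  a_6 = 1·-2 + -1·-2 = 0

1,-1 ; 0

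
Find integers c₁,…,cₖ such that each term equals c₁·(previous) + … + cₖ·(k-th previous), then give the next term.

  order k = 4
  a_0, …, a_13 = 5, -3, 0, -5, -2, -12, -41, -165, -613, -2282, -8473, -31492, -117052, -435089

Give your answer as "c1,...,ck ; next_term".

4,-1,-1,3 ; -1617231

  a_4 = 4·-5 + -1·0 + -1·-3 + 3·5 = -2
  a_5 = 4·-2 + -1·-5 + -1·0 + 3·-3 = -12
  a_6 = 4·-12 + -1·-2 + -1·-5 + 3·0 = -41
  a_7 = 4·-41 + -1·-12 + -1·-2 + 3·-5 = -165
  a_8 = 4·-165 + -1·-41 + -1·-12 + 3·-2 = -613
  a_9 = 4·-613 + -1·-165 + -1·-41 + 3·-12 = -2282
  a_10 = 4·-2282 + -1·-613 + -1·-165 + 3·-41 = -8473
  a_11 = 4·-8473 + -1·-2282 + -1·-613 + 3·-165 = -31492
  a_12 = 4·-31492 + -1·-8473 + -1·-2282 + 3·-613 = -117052
  a_13 = 4·-117052 + -1·-31492 + -1·-8473 + 3·-2282 = -435089
  a_14 = 4·-435089 + -1·-117052 + -1·-31492 + 3·-8473 = -1617231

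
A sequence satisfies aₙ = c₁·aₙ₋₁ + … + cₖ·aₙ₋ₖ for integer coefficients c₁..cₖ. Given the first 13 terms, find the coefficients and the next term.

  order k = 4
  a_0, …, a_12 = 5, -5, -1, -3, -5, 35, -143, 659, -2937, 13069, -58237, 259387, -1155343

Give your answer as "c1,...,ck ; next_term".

  a_4 = -4·-3 + 2·-1 + -1·-5 + -4·5 = -5
  a_5 = -4·-5 + 2·-3 + -1·-1 + -4·-5 = 35
  a_6 = -4·35 + 2·-5 + -1·-3 + -4·-1 = -143
  a_7 = -4·-143 + 2·35 + -1·-5 + -4·-3 = 659
  a_8 = -4·659 + 2·-143 + -1·35 + -4·-5 = -2937
  a_9 = -4·-2937 + 2·659 + -1·-143 + -4·35 = 13069
  a_10 = -4·13069 + 2·-2937 + -1·659 + -4·-143 = -58237
  a_11 = -4·-58237 + 2·13069 + -1·-2937 + -4·659 = 259387
  a_12 = -4·259387 + 2·-58237 + -1·13069 + -4·-2937 = -1155343
  a_13 = -4·-1155343 + 2·259387 + -1·-58237 + -4·13069 = 5146107

-4,2,-1,-4 ; 5146107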